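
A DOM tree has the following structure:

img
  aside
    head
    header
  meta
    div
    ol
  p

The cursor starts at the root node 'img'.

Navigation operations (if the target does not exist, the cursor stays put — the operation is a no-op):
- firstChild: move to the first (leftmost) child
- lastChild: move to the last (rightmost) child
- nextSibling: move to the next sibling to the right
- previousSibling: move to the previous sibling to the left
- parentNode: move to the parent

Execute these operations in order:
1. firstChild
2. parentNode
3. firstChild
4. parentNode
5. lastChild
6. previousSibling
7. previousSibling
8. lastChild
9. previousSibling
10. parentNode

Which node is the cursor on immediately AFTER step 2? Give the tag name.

Answer: img

Derivation:
After 1 (firstChild): aside
After 2 (parentNode): img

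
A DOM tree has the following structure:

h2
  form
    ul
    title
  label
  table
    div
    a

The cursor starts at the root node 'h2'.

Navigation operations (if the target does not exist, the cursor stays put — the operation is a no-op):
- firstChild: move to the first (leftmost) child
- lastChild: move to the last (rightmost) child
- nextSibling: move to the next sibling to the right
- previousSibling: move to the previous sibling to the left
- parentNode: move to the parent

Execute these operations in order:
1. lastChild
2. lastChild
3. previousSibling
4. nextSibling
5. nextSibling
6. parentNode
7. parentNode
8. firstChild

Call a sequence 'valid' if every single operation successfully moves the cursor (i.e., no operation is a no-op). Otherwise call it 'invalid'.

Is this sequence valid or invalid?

After 1 (lastChild): table
After 2 (lastChild): a
After 3 (previousSibling): div
After 4 (nextSibling): a
After 5 (nextSibling): a (no-op, stayed)
After 6 (parentNode): table
After 7 (parentNode): h2
After 8 (firstChild): form

Answer: invalid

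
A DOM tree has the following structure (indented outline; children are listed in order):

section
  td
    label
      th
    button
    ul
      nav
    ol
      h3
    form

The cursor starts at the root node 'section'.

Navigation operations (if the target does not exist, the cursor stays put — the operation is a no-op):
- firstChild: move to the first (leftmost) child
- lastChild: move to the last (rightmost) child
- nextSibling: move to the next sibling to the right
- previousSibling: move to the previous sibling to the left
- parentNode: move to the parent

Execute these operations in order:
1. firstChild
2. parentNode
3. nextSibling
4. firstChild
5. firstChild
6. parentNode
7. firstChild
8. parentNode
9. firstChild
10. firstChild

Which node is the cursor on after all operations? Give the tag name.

After 1 (firstChild): td
After 2 (parentNode): section
After 3 (nextSibling): section (no-op, stayed)
After 4 (firstChild): td
After 5 (firstChild): label
After 6 (parentNode): td
After 7 (firstChild): label
After 8 (parentNode): td
After 9 (firstChild): label
After 10 (firstChild): th

Answer: th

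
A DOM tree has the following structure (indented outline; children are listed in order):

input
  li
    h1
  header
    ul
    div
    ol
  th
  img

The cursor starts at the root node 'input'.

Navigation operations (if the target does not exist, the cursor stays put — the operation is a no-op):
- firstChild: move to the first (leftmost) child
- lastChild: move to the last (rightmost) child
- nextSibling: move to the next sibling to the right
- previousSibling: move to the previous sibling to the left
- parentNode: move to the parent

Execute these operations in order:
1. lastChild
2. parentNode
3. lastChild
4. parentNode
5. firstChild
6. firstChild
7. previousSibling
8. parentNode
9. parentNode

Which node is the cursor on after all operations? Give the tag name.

Answer: input

Derivation:
After 1 (lastChild): img
After 2 (parentNode): input
After 3 (lastChild): img
After 4 (parentNode): input
After 5 (firstChild): li
After 6 (firstChild): h1
After 7 (previousSibling): h1 (no-op, stayed)
After 8 (parentNode): li
After 9 (parentNode): input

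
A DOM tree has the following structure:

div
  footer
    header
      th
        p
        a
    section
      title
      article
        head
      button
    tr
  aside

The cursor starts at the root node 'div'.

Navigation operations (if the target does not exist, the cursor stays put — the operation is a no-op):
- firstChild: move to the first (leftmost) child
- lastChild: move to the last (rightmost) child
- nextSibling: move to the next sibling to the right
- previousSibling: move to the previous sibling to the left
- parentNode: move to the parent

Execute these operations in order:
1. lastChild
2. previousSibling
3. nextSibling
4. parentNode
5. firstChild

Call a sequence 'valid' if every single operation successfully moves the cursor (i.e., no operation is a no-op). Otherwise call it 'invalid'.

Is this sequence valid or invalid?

Answer: valid

Derivation:
After 1 (lastChild): aside
After 2 (previousSibling): footer
After 3 (nextSibling): aside
After 4 (parentNode): div
After 5 (firstChild): footer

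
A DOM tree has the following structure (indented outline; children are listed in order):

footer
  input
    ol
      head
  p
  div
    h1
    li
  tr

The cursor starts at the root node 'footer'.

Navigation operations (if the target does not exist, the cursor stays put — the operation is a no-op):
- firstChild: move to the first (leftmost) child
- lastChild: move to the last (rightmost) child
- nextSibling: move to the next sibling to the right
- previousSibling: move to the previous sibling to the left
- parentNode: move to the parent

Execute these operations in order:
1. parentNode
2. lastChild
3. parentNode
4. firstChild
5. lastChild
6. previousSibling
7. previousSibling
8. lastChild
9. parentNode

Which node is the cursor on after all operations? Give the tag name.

After 1 (parentNode): footer (no-op, stayed)
After 2 (lastChild): tr
After 3 (parentNode): footer
After 4 (firstChild): input
After 5 (lastChild): ol
After 6 (previousSibling): ol (no-op, stayed)
After 7 (previousSibling): ol (no-op, stayed)
After 8 (lastChild): head
After 9 (parentNode): ol

Answer: ol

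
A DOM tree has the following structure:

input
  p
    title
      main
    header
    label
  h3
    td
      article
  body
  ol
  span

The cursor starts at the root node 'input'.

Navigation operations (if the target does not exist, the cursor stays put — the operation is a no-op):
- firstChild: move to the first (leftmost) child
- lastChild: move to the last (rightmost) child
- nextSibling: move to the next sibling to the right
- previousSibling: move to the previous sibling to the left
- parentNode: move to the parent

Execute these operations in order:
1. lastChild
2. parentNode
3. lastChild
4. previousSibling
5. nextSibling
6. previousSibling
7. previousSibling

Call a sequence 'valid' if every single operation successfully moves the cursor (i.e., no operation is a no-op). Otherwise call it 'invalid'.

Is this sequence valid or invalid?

After 1 (lastChild): span
After 2 (parentNode): input
After 3 (lastChild): span
After 4 (previousSibling): ol
After 5 (nextSibling): span
After 6 (previousSibling): ol
After 7 (previousSibling): body

Answer: valid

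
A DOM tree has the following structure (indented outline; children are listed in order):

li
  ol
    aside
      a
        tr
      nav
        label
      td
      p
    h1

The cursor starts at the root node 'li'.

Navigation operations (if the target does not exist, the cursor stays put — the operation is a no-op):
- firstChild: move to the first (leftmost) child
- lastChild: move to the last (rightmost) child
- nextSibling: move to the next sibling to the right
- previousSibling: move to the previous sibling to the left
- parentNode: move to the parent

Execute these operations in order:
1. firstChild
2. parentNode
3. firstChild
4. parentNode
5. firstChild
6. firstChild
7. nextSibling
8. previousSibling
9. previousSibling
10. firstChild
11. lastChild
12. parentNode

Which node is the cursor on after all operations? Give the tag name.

After 1 (firstChild): ol
After 2 (parentNode): li
After 3 (firstChild): ol
After 4 (parentNode): li
After 5 (firstChild): ol
After 6 (firstChild): aside
After 7 (nextSibling): h1
After 8 (previousSibling): aside
After 9 (previousSibling): aside (no-op, stayed)
After 10 (firstChild): a
After 11 (lastChild): tr
After 12 (parentNode): a

Answer: a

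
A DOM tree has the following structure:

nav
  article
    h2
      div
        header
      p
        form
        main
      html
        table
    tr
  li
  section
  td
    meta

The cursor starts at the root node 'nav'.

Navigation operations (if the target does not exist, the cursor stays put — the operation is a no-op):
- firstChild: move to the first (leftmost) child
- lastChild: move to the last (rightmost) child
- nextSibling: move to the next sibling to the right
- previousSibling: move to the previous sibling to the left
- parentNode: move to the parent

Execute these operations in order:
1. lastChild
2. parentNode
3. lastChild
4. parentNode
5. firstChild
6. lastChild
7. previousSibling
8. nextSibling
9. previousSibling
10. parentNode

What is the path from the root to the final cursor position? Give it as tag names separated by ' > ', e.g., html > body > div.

Answer: nav > article

Derivation:
After 1 (lastChild): td
After 2 (parentNode): nav
After 3 (lastChild): td
After 4 (parentNode): nav
After 5 (firstChild): article
After 6 (lastChild): tr
After 7 (previousSibling): h2
After 8 (nextSibling): tr
After 9 (previousSibling): h2
After 10 (parentNode): article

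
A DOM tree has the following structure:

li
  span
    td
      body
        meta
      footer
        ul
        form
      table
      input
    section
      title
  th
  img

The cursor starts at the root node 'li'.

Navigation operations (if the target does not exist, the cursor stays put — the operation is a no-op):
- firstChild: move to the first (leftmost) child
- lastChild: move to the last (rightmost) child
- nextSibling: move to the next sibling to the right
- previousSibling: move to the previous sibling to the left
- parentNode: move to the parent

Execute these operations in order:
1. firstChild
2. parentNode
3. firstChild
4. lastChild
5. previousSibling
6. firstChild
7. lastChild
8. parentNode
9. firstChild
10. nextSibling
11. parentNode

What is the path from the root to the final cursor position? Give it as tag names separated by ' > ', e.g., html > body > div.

Answer: li > span > td > body

Derivation:
After 1 (firstChild): span
After 2 (parentNode): li
After 3 (firstChild): span
After 4 (lastChild): section
After 5 (previousSibling): td
After 6 (firstChild): body
After 7 (lastChild): meta
After 8 (parentNode): body
After 9 (firstChild): meta
After 10 (nextSibling): meta (no-op, stayed)
After 11 (parentNode): body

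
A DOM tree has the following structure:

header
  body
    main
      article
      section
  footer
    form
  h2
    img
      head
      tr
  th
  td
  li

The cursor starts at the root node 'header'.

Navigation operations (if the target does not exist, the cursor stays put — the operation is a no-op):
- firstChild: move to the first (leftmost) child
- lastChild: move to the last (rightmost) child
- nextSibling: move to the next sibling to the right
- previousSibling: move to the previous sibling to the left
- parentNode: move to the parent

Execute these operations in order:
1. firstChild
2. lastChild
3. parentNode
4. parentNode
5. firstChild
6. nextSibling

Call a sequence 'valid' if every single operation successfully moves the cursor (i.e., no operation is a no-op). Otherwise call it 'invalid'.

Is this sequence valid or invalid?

After 1 (firstChild): body
After 2 (lastChild): main
After 3 (parentNode): body
After 4 (parentNode): header
After 5 (firstChild): body
After 6 (nextSibling): footer

Answer: valid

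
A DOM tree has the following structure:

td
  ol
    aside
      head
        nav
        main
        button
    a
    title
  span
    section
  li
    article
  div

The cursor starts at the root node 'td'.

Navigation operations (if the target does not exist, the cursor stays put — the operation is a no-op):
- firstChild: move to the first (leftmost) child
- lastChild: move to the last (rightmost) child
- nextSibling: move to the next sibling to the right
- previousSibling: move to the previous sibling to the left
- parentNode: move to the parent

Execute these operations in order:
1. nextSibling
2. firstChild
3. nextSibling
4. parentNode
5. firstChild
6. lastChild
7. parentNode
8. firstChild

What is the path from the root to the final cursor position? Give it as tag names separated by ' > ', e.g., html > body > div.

After 1 (nextSibling): td (no-op, stayed)
After 2 (firstChild): ol
After 3 (nextSibling): span
After 4 (parentNode): td
After 5 (firstChild): ol
After 6 (lastChild): title
After 7 (parentNode): ol
After 8 (firstChild): aside

Answer: td > ol > aside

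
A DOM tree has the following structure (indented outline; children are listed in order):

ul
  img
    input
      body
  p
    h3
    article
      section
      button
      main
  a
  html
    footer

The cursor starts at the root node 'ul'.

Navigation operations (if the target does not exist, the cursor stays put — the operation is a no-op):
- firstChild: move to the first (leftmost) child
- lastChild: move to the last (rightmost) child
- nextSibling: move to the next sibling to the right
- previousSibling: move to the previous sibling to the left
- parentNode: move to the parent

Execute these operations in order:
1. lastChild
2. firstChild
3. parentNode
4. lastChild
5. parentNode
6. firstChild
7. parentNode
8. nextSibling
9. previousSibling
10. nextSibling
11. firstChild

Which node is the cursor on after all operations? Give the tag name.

After 1 (lastChild): html
After 2 (firstChild): footer
After 3 (parentNode): html
After 4 (lastChild): footer
After 5 (parentNode): html
After 6 (firstChild): footer
After 7 (parentNode): html
After 8 (nextSibling): html (no-op, stayed)
After 9 (previousSibling): a
After 10 (nextSibling): html
After 11 (firstChild): footer

Answer: footer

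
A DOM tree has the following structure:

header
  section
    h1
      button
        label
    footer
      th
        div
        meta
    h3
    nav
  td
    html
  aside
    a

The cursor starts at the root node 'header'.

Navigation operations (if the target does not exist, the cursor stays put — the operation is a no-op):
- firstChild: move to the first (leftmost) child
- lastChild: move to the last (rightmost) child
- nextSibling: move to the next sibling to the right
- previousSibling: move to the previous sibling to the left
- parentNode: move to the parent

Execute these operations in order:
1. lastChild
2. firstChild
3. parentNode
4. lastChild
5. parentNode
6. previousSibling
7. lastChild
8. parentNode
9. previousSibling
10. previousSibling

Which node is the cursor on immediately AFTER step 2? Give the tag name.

Answer: a

Derivation:
After 1 (lastChild): aside
After 2 (firstChild): a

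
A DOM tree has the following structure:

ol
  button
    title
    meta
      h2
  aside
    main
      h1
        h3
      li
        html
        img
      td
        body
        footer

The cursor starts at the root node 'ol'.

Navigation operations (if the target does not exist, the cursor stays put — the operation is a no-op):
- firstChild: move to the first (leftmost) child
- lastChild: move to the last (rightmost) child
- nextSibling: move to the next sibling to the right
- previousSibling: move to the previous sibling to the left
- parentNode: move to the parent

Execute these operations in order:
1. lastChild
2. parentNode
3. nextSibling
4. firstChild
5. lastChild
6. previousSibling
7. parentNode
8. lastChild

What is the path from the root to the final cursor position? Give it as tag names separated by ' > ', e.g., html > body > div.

Answer: ol > button > meta

Derivation:
After 1 (lastChild): aside
After 2 (parentNode): ol
After 3 (nextSibling): ol (no-op, stayed)
After 4 (firstChild): button
After 5 (lastChild): meta
After 6 (previousSibling): title
After 7 (parentNode): button
After 8 (lastChild): meta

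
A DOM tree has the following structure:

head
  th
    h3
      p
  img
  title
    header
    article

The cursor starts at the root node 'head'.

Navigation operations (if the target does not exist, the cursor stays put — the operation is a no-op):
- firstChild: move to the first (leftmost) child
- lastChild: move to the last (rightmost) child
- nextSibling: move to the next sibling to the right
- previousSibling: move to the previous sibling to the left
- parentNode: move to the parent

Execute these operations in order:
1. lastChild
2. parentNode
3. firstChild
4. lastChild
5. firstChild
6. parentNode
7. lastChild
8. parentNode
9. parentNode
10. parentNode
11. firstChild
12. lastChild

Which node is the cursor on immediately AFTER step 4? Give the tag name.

Answer: h3

Derivation:
After 1 (lastChild): title
After 2 (parentNode): head
After 3 (firstChild): th
After 4 (lastChild): h3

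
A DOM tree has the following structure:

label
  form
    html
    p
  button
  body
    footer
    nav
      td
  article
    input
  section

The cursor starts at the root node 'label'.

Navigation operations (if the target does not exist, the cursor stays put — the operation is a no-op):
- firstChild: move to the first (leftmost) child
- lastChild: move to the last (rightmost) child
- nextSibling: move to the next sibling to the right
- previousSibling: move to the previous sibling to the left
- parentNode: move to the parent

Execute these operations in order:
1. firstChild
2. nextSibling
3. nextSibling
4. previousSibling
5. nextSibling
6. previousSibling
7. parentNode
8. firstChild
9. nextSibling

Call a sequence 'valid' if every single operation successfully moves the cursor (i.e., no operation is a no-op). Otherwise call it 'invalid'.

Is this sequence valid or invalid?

Answer: valid

Derivation:
After 1 (firstChild): form
After 2 (nextSibling): button
After 3 (nextSibling): body
After 4 (previousSibling): button
After 5 (nextSibling): body
After 6 (previousSibling): button
After 7 (parentNode): label
After 8 (firstChild): form
After 9 (nextSibling): button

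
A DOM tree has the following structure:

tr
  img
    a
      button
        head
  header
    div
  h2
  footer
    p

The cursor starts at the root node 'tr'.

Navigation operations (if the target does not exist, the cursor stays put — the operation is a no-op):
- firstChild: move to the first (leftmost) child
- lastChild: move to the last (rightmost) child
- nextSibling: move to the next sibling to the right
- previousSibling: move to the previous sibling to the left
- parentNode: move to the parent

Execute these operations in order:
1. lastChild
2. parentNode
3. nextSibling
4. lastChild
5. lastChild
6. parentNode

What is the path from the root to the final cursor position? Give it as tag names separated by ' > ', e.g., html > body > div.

After 1 (lastChild): footer
After 2 (parentNode): tr
After 3 (nextSibling): tr (no-op, stayed)
After 4 (lastChild): footer
After 5 (lastChild): p
After 6 (parentNode): footer

Answer: tr > footer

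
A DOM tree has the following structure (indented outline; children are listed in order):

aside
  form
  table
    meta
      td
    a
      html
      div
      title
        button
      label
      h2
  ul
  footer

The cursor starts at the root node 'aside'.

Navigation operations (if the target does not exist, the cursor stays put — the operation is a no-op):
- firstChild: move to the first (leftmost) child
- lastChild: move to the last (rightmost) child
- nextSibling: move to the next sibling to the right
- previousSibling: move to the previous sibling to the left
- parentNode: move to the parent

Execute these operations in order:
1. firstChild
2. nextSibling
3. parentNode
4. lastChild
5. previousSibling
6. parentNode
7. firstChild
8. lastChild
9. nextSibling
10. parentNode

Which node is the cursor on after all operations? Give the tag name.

After 1 (firstChild): form
After 2 (nextSibling): table
After 3 (parentNode): aside
After 4 (lastChild): footer
After 5 (previousSibling): ul
After 6 (parentNode): aside
After 7 (firstChild): form
After 8 (lastChild): form (no-op, stayed)
After 9 (nextSibling): table
After 10 (parentNode): aside

Answer: aside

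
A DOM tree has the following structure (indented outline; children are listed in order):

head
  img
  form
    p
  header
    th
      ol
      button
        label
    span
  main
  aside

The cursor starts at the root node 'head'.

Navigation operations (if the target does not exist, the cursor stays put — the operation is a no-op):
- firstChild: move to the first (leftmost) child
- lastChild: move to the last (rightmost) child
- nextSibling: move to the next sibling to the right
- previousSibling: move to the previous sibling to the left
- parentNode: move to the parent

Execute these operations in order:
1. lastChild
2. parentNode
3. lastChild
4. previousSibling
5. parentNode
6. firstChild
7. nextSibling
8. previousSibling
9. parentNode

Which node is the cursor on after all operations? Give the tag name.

Answer: head

Derivation:
After 1 (lastChild): aside
After 2 (parentNode): head
After 3 (lastChild): aside
After 4 (previousSibling): main
After 5 (parentNode): head
After 6 (firstChild): img
After 7 (nextSibling): form
After 8 (previousSibling): img
After 9 (parentNode): head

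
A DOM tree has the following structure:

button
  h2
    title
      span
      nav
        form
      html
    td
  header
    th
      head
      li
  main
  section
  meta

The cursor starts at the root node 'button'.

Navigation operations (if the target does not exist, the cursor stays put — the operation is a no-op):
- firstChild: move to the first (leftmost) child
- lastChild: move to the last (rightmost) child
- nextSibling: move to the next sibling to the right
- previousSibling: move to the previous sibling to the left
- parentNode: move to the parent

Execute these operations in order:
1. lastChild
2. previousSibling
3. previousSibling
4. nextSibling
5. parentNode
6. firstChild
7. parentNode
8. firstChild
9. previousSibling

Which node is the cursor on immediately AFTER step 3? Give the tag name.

Answer: main

Derivation:
After 1 (lastChild): meta
After 2 (previousSibling): section
After 3 (previousSibling): main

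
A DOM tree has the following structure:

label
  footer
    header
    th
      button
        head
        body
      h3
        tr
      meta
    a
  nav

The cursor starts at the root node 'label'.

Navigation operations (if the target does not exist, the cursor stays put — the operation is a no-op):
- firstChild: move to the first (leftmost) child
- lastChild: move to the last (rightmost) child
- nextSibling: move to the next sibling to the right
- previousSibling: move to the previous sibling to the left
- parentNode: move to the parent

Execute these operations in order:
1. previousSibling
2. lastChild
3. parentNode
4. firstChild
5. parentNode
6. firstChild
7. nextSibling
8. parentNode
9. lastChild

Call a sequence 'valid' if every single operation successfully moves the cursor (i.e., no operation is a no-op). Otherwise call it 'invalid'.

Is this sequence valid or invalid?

After 1 (previousSibling): label (no-op, stayed)
After 2 (lastChild): nav
After 3 (parentNode): label
After 4 (firstChild): footer
After 5 (parentNode): label
After 6 (firstChild): footer
After 7 (nextSibling): nav
After 8 (parentNode): label
After 9 (lastChild): nav

Answer: invalid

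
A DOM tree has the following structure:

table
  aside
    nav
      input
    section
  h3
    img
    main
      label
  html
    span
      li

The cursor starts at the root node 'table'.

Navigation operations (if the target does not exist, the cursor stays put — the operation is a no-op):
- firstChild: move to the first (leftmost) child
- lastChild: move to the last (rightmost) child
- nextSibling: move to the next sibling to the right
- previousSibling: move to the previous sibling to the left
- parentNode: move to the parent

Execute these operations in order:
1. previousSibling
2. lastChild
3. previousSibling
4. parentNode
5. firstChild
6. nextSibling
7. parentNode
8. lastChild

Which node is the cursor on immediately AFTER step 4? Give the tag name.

Answer: table

Derivation:
After 1 (previousSibling): table (no-op, stayed)
After 2 (lastChild): html
After 3 (previousSibling): h3
After 4 (parentNode): table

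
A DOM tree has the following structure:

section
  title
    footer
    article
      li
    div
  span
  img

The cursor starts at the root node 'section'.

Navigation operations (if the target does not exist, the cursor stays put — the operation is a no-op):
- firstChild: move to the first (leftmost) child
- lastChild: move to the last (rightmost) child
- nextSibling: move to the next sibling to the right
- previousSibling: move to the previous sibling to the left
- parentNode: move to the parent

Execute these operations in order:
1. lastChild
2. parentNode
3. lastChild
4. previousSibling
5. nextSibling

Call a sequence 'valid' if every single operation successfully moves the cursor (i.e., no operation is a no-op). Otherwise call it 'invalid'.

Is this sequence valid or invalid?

After 1 (lastChild): img
After 2 (parentNode): section
After 3 (lastChild): img
After 4 (previousSibling): span
After 5 (nextSibling): img

Answer: valid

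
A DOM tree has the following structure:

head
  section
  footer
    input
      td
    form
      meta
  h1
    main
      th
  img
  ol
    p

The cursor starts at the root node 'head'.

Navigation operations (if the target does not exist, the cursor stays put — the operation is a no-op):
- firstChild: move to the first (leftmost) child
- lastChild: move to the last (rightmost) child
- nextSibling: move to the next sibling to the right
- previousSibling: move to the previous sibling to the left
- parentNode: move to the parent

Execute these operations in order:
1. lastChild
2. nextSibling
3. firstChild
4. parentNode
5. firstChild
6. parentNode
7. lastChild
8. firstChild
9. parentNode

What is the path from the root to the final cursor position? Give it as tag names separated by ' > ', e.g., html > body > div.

Answer: head > ol

Derivation:
After 1 (lastChild): ol
After 2 (nextSibling): ol (no-op, stayed)
After 3 (firstChild): p
After 4 (parentNode): ol
After 5 (firstChild): p
After 6 (parentNode): ol
After 7 (lastChild): p
After 8 (firstChild): p (no-op, stayed)
After 9 (parentNode): ol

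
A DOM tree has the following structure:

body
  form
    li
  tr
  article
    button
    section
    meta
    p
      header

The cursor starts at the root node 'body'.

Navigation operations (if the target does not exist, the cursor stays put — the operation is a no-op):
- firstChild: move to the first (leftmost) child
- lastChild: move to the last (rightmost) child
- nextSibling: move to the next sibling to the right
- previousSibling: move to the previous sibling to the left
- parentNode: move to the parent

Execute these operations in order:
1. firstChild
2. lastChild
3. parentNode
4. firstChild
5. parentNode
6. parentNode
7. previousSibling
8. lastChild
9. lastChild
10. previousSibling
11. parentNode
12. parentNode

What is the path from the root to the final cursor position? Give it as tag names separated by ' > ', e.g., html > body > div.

After 1 (firstChild): form
After 2 (lastChild): li
After 3 (parentNode): form
After 4 (firstChild): li
After 5 (parentNode): form
After 6 (parentNode): body
After 7 (previousSibling): body (no-op, stayed)
After 8 (lastChild): article
After 9 (lastChild): p
After 10 (previousSibling): meta
After 11 (parentNode): article
After 12 (parentNode): body

Answer: body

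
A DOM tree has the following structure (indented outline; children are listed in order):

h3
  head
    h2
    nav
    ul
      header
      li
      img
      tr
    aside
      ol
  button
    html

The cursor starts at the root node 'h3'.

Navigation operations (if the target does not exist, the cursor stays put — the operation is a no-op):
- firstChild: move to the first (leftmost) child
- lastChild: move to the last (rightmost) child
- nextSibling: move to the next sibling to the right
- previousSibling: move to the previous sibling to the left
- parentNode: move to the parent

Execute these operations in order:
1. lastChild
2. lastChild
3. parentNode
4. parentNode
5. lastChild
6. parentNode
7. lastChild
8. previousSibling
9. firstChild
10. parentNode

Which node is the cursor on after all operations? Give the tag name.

After 1 (lastChild): button
After 2 (lastChild): html
After 3 (parentNode): button
After 4 (parentNode): h3
After 5 (lastChild): button
After 6 (parentNode): h3
After 7 (lastChild): button
After 8 (previousSibling): head
After 9 (firstChild): h2
After 10 (parentNode): head

Answer: head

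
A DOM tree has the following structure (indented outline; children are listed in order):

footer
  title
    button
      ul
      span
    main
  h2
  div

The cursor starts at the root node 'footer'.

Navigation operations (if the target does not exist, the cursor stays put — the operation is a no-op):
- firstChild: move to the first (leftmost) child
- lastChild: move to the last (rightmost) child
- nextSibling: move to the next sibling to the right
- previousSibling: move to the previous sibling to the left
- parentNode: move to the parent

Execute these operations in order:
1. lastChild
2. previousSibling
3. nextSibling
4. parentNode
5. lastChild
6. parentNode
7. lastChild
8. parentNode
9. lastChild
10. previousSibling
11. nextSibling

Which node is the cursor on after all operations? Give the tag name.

After 1 (lastChild): div
After 2 (previousSibling): h2
After 3 (nextSibling): div
After 4 (parentNode): footer
After 5 (lastChild): div
After 6 (parentNode): footer
After 7 (lastChild): div
After 8 (parentNode): footer
After 9 (lastChild): div
After 10 (previousSibling): h2
After 11 (nextSibling): div

Answer: div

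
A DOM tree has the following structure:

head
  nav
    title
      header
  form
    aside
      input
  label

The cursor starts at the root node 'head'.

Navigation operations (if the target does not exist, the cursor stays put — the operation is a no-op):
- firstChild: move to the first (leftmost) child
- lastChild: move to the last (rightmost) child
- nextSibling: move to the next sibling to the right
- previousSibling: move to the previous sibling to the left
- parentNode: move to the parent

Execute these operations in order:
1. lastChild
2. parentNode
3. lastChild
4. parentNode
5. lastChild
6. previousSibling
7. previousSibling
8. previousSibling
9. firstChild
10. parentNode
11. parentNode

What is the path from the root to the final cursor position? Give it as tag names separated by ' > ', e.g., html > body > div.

Answer: head

Derivation:
After 1 (lastChild): label
After 2 (parentNode): head
After 3 (lastChild): label
After 4 (parentNode): head
After 5 (lastChild): label
After 6 (previousSibling): form
After 7 (previousSibling): nav
After 8 (previousSibling): nav (no-op, stayed)
After 9 (firstChild): title
After 10 (parentNode): nav
After 11 (parentNode): head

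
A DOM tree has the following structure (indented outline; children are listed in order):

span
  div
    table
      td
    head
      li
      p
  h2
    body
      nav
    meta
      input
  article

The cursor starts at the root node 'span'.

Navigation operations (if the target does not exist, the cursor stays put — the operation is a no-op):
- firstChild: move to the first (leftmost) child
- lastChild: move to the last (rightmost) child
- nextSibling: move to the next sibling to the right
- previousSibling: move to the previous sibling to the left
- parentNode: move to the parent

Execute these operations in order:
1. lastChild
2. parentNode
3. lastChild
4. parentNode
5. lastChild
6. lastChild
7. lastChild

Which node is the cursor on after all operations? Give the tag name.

Answer: article

Derivation:
After 1 (lastChild): article
After 2 (parentNode): span
After 3 (lastChild): article
After 4 (parentNode): span
After 5 (lastChild): article
After 6 (lastChild): article (no-op, stayed)
After 7 (lastChild): article (no-op, stayed)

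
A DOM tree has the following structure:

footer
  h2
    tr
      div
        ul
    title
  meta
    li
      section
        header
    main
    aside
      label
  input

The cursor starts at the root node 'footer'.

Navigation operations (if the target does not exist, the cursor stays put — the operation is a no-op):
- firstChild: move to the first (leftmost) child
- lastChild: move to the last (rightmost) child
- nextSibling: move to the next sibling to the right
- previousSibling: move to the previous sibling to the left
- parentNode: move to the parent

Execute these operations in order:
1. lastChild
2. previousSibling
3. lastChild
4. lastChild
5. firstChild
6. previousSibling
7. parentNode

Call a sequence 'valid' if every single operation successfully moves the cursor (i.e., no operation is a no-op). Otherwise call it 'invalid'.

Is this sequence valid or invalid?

Answer: invalid

Derivation:
After 1 (lastChild): input
After 2 (previousSibling): meta
After 3 (lastChild): aside
After 4 (lastChild): label
After 5 (firstChild): label (no-op, stayed)
After 6 (previousSibling): label (no-op, stayed)
After 7 (parentNode): aside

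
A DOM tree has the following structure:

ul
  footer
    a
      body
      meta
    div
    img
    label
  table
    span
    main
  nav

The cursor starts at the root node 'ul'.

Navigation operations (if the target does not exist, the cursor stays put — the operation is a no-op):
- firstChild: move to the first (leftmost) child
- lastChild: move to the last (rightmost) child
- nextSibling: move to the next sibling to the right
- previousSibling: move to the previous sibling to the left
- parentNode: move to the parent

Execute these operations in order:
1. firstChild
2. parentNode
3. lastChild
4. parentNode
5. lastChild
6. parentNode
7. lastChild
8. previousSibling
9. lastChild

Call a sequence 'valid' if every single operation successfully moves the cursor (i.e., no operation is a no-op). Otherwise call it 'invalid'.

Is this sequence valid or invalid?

After 1 (firstChild): footer
After 2 (parentNode): ul
After 3 (lastChild): nav
After 4 (parentNode): ul
After 5 (lastChild): nav
After 6 (parentNode): ul
After 7 (lastChild): nav
After 8 (previousSibling): table
After 9 (lastChild): main

Answer: valid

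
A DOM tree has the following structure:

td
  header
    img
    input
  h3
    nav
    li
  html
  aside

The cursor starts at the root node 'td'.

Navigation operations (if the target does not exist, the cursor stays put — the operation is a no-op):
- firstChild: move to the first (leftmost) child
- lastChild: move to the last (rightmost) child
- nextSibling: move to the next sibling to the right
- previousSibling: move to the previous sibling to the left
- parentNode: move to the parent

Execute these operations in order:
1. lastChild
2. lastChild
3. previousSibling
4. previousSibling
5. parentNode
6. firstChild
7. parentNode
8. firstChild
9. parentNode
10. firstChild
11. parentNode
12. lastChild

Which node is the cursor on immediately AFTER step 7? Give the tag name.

Answer: td

Derivation:
After 1 (lastChild): aside
After 2 (lastChild): aside (no-op, stayed)
After 3 (previousSibling): html
After 4 (previousSibling): h3
After 5 (parentNode): td
After 6 (firstChild): header
After 7 (parentNode): td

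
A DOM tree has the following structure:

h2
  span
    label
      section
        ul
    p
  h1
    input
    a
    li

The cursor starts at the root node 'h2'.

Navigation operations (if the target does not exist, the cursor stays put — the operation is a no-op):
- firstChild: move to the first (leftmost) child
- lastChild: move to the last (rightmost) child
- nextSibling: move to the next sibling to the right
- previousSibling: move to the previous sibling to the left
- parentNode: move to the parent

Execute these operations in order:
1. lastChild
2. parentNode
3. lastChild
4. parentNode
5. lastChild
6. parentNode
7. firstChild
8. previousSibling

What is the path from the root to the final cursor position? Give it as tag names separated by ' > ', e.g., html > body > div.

Answer: h2 > span

Derivation:
After 1 (lastChild): h1
After 2 (parentNode): h2
After 3 (lastChild): h1
After 4 (parentNode): h2
After 5 (lastChild): h1
After 6 (parentNode): h2
After 7 (firstChild): span
After 8 (previousSibling): span (no-op, stayed)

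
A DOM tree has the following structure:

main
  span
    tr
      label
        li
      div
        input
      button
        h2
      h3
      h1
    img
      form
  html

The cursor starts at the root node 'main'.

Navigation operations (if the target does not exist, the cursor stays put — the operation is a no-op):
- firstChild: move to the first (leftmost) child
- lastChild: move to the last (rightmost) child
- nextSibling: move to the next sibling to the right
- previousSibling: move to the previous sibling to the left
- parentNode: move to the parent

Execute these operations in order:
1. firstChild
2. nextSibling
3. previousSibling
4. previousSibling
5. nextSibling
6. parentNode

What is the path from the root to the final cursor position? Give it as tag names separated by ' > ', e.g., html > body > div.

After 1 (firstChild): span
After 2 (nextSibling): html
After 3 (previousSibling): span
After 4 (previousSibling): span (no-op, stayed)
After 5 (nextSibling): html
After 6 (parentNode): main

Answer: main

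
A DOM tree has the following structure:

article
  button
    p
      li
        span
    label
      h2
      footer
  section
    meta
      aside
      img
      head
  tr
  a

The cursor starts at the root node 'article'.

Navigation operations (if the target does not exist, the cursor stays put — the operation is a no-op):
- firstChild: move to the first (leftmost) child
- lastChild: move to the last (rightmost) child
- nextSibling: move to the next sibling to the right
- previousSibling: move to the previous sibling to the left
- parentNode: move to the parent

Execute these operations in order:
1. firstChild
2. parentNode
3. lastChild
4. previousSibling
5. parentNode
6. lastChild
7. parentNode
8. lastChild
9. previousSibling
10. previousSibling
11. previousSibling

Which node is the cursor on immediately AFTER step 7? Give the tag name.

Answer: article

Derivation:
After 1 (firstChild): button
After 2 (parentNode): article
After 3 (lastChild): a
After 4 (previousSibling): tr
After 5 (parentNode): article
After 6 (lastChild): a
After 7 (parentNode): article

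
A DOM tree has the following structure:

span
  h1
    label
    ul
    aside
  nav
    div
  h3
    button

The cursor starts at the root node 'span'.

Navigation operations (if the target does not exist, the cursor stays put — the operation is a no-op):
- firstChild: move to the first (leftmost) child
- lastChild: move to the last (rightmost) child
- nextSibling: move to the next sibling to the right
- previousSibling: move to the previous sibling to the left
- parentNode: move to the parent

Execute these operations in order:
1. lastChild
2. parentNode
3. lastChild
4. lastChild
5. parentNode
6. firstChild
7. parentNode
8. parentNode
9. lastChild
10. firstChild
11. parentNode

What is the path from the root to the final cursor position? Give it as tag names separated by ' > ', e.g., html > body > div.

After 1 (lastChild): h3
After 2 (parentNode): span
After 3 (lastChild): h3
After 4 (lastChild): button
After 5 (parentNode): h3
After 6 (firstChild): button
After 7 (parentNode): h3
After 8 (parentNode): span
After 9 (lastChild): h3
After 10 (firstChild): button
After 11 (parentNode): h3

Answer: span > h3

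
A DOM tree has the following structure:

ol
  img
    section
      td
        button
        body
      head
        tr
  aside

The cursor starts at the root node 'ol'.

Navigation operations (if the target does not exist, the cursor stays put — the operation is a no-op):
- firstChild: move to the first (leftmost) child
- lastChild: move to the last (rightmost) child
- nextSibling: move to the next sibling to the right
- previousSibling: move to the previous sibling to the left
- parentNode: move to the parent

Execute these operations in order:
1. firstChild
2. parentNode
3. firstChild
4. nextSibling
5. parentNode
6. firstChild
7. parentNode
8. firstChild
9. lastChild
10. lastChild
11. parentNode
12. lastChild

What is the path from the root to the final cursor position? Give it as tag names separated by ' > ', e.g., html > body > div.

After 1 (firstChild): img
After 2 (parentNode): ol
After 3 (firstChild): img
After 4 (nextSibling): aside
After 5 (parentNode): ol
After 6 (firstChild): img
After 7 (parentNode): ol
After 8 (firstChild): img
After 9 (lastChild): section
After 10 (lastChild): head
After 11 (parentNode): section
After 12 (lastChild): head

Answer: ol > img > section > head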